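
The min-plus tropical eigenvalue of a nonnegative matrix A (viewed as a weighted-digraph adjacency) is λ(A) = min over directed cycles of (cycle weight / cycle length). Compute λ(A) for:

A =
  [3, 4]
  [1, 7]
λ(A) = 5/2

Enumerate directed cycles and compute their means (weight / length). Sample:
  cycle 0 → 0: weight = 3, length = 1, mean = 3/1 ≈ 3.000
  cycle 1 → 1: weight = 7, length = 1, mean = 7/1 ≈ 7.000
  cycle 0 → 1 → 0: weight = 5, length = 2, mean = 5/2 ≈ 2.500
  cycle 1 → 0 → 1: weight = 5, length = 2, mean = 5/2 ≈ 2.500
Minimum mean = 2.500, attained e.g. along the cycle 0 → 1 → 0 with weight 5 and length 2. So λ(A) = 5/2 = 5/2.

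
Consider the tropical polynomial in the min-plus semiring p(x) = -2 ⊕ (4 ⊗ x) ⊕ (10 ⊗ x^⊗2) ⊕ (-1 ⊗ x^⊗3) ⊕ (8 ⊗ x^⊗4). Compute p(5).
p(5) = -2

A tropical monomial a ⊗ x^⊗i evaluates to a + i · x. Evaluating each term at x = 5:
  Term 0 contributes -2 + 0 · 5 = -2
  Term 1 contributes 4 + 1 · 5 = 9
  Term 2 contributes 10 + 2 · 5 = 20
  Term 3 contributes -1 + 3 · 5 = 14
  Term 4 contributes 8 + 4 · 5 = 28
p(5) = ⊕ of these = min[-2, 9, 20, 14, 28] = -2.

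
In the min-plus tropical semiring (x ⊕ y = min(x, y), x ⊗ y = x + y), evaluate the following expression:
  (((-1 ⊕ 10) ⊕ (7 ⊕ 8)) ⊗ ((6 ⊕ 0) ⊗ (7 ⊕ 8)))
(((-1 ⊕ 10) ⊕ (7 ⊕ 8)) ⊗ ((6 ⊕ 0) ⊗ (7 ⊕ 8))) = 6

Expand innermost to outermost. Recall ⊕ takes the minimum of its arguments and ⊗ takes their sum. Working out the expression (((-1 ⊕ 10) ⊕ (7 ⊕ 8)) ⊗ ((6 ⊕ 0) ⊗ (7 ⊕ 8))) gives 6.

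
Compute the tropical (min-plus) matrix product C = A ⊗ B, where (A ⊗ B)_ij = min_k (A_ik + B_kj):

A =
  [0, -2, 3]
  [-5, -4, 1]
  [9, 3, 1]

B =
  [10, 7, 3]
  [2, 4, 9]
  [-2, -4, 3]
A ⊗ B =
  [0, -1, 3]
  [-2, -3, -2]
  [-1, -3, 4]

Apply the min-plus product entry-by-entry:
  C[0][0] = min over k of (A[0][0] + B[0][0] = 0 + 10 = 10, A[0][1] + B[1][0] = -2 + 2 = 0, A[0][2] + B[2][0] = 3 + -2 = 1) = 0 (attained at k = 1)
  C[0][1] = min over k of (A[0][0] + B[0][1] = 0 + 7 = 7, A[0][1] + B[1][1] = -2 + 4 = 2, A[0][2] + B[2][1] = 3 + -4 = -1) = -1 (attained at k = 2)
  C[0][2] = min over k of (A[0][0] + B[0][2] = 0 + 3 = 3, A[0][1] + B[1][2] = -2 + 9 = 7, A[0][2] + B[2][2] = 3 + 3 = 6) = 3 (attained at k = 0)
  C[1][0] = min over k of (A[1][0] + B[0][0] = -5 + 10 = 5, A[1][1] + B[1][0] = -4 + 2 = -2, A[1][2] + B[2][0] = 1 + -2 = -1) = -2 (attained at k = 1)
  C[1][1] = min over k of (A[1][0] + B[0][1] = -5 + 7 = 2, A[1][1] + B[1][1] = -4 + 4 = 0, A[1][2] + B[2][1] = 1 + -4 = -3) = -3 (attained at k = 2)
  C[1][2] = min over k of (A[1][0] + B[0][2] = -5 + 3 = -2, A[1][1] + B[1][2] = -4 + 9 = 5, A[1][2] + B[2][2] = 1 + 3 = 4) = -2 (attained at k = 0)
  C[2][0] = min over k of (A[2][0] + B[0][0] = 9 + 10 = 19, A[2][1] + B[1][0] = 3 + 2 = 5, A[2][2] + B[2][0] = 1 + -2 = -1) = -1 (attained at k = 2)
  C[2][1] = min over k of (A[2][0] + B[0][1] = 9 + 7 = 16, A[2][1] + B[1][1] = 3 + 4 = 7, A[2][2] + B[2][1] = 1 + -4 = -3) = -3 (attained at k = 2)
  C[2][2] = min over k of (A[2][0] + B[0][2] = 9 + 3 = 12, A[2][1] + B[1][2] = 3 + 9 = 12, A[2][2] + B[2][2] = 1 + 3 = 4) = 4 (attained at k = 2)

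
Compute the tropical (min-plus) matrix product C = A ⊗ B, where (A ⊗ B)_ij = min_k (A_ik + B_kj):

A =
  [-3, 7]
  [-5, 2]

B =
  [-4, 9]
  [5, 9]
A ⊗ B =
  [-7, 6]
  [-9, 4]

Apply the min-plus product entry-by-entry:
  C[0][0] = min over k of (A[0][0] + B[0][0] = -3 + -4 = -7, A[0][1] + B[1][0] = 7 + 5 = 12) = -7 (attained at k = 0)
  C[0][1] = min over k of (A[0][0] + B[0][1] = -3 + 9 = 6, A[0][1] + B[1][1] = 7 + 9 = 16) = 6 (attained at k = 0)
  C[1][0] = min over k of (A[1][0] + B[0][0] = -5 + -4 = -9, A[1][1] + B[1][0] = 2 + 5 = 7) = -9 (attained at k = 0)
  C[1][1] = min over k of (A[1][0] + B[0][1] = -5 + 9 = 4, A[1][1] + B[1][1] = 2 + 9 = 11) = 4 (attained at k = 0)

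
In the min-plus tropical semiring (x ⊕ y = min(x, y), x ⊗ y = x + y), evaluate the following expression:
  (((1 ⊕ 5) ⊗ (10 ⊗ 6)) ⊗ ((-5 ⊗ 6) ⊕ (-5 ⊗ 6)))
(((1 ⊕ 5) ⊗ (10 ⊗ 6)) ⊗ ((-5 ⊗ 6) ⊕ (-5 ⊗ 6))) = 18

Expand innermost to outermost. Recall ⊕ takes the minimum of its arguments and ⊗ takes their sum. Working out the expression (((1 ⊕ 5) ⊗ (10 ⊗ 6)) ⊗ ((-5 ⊗ 6) ⊕ (-5 ⊗ 6))) gives 18.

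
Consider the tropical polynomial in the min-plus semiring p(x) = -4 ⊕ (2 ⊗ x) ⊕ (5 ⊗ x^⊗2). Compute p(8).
p(8) = -4

A tropical monomial a ⊗ x^⊗i evaluates to a + i · x. Evaluating each term at x = 8:
  Term 0 contributes -4 + 0 · 8 = -4
  Term 1 contributes 2 + 1 · 8 = 10
  Term 2 contributes 5 + 2 · 8 = 21
p(8) = ⊕ of these = min[-4, 10, 21] = -4.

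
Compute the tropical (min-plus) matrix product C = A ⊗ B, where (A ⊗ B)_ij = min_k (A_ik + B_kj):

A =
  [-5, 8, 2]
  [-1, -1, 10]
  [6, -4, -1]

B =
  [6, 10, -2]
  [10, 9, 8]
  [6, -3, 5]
A ⊗ B =
  [1, -1, -7]
  [5, 7, -3]
  [5, -4, 4]

Apply the min-plus product entry-by-entry:
  C[0][0] = min over k of (A[0][0] + B[0][0] = -5 + 6 = 1, A[0][1] + B[1][0] = 8 + 10 = 18, A[0][2] + B[2][0] = 2 + 6 = 8) = 1 (attained at k = 0)
  C[0][1] = min over k of (A[0][0] + B[0][1] = -5 + 10 = 5, A[0][1] + B[1][1] = 8 + 9 = 17, A[0][2] + B[2][1] = 2 + -3 = -1) = -1 (attained at k = 2)
  C[0][2] = min over k of (A[0][0] + B[0][2] = -5 + -2 = -7, A[0][1] + B[1][2] = 8 + 8 = 16, A[0][2] + B[2][2] = 2 + 5 = 7) = -7 (attained at k = 0)
  C[1][0] = min over k of (A[1][0] + B[0][0] = -1 + 6 = 5, A[1][1] + B[1][0] = -1 + 10 = 9, A[1][2] + B[2][0] = 10 + 6 = 16) = 5 (attained at k = 0)
  C[1][1] = min over k of (A[1][0] + B[0][1] = -1 + 10 = 9, A[1][1] + B[1][1] = -1 + 9 = 8, A[1][2] + B[2][1] = 10 + -3 = 7) = 7 (attained at k = 2)
  C[1][2] = min over k of (A[1][0] + B[0][2] = -1 + -2 = -3, A[1][1] + B[1][2] = -1 + 8 = 7, A[1][2] + B[2][2] = 10 + 5 = 15) = -3 (attained at k = 0)
  C[2][0] = min over k of (A[2][0] + B[0][0] = 6 + 6 = 12, A[2][1] + B[1][0] = -4 + 10 = 6, A[2][2] + B[2][0] = -1 + 6 = 5) = 5 (attained at k = 2)
  C[2][1] = min over k of (A[2][0] + B[0][1] = 6 + 10 = 16, A[2][1] + B[1][1] = -4 + 9 = 5, A[2][2] + B[2][1] = -1 + -3 = -4) = -4 (attained at k = 2)
  C[2][2] = min over k of (A[2][0] + B[0][2] = 6 + -2 = 4, A[2][1] + B[1][2] = -4 + 8 = 4, A[2][2] + B[2][2] = -1 + 5 = 4) = 4 (attained at k = 0)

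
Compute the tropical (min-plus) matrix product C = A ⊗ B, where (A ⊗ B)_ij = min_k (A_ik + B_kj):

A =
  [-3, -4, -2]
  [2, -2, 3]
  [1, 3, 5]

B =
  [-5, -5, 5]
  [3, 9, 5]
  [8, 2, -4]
A ⊗ B =
  [-8, -8, -6]
  [-3, -3, -1]
  [-4, -4, 1]

Apply the min-plus product entry-by-entry:
  C[0][0] = min over k of (A[0][0] + B[0][0] = -3 + -5 = -8, A[0][1] + B[1][0] = -4 + 3 = -1, A[0][2] + B[2][0] = -2 + 8 = 6) = -8 (attained at k = 0)
  C[0][1] = min over k of (A[0][0] + B[0][1] = -3 + -5 = -8, A[0][1] + B[1][1] = -4 + 9 = 5, A[0][2] + B[2][1] = -2 + 2 = 0) = -8 (attained at k = 0)
  C[0][2] = min over k of (A[0][0] + B[0][2] = -3 + 5 = 2, A[0][1] + B[1][2] = -4 + 5 = 1, A[0][2] + B[2][2] = -2 + -4 = -6) = -6 (attained at k = 2)
  C[1][0] = min over k of (A[1][0] + B[0][0] = 2 + -5 = -3, A[1][1] + B[1][0] = -2 + 3 = 1, A[1][2] + B[2][0] = 3 + 8 = 11) = -3 (attained at k = 0)
  C[1][1] = min over k of (A[1][0] + B[0][1] = 2 + -5 = -3, A[1][1] + B[1][1] = -2 + 9 = 7, A[1][2] + B[2][1] = 3 + 2 = 5) = -3 (attained at k = 0)
  C[1][2] = min over k of (A[1][0] + B[0][2] = 2 + 5 = 7, A[1][1] + B[1][2] = -2 + 5 = 3, A[1][2] + B[2][2] = 3 + -4 = -1) = -1 (attained at k = 2)
  C[2][0] = min over k of (A[2][0] + B[0][0] = 1 + -5 = -4, A[2][1] + B[1][0] = 3 + 3 = 6, A[2][2] + B[2][0] = 5 + 8 = 13) = -4 (attained at k = 0)
  C[2][1] = min over k of (A[2][0] + B[0][1] = 1 + -5 = -4, A[2][1] + B[1][1] = 3 + 9 = 12, A[2][2] + B[2][1] = 5 + 2 = 7) = -4 (attained at k = 0)
  C[2][2] = min over k of (A[2][0] + B[0][2] = 1 + 5 = 6, A[2][1] + B[1][2] = 3 + 5 = 8, A[2][2] + B[2][2] = 5 + -4 = 1) = 1 (attained at k = 2)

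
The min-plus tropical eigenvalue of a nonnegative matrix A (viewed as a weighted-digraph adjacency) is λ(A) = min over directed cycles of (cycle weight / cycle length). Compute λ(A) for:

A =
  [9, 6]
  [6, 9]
λ(A) = 6

Enumerate directed cycles and compute their means (weight / length). Sample:
  cycle 0 → 0: weight = 9, length = 1, mean = 9/1 ≈ 9.000
  cycle 1 → 1: weight = 9, length = 1, mean = 9/1 ≈ 9.000
  cycle 0 → 1 → 0: weight = 12, length = 2, mean = 12/2 ≈ 6.000
  cycle 1 → 0 → 1: weight = 12, length = 2, mean = 12/2 ≈ 6.000
Minimum mean = 6.000, attained e.g. along the cycle 0 → 1 → 0 with weight 12 and length 2. So λ(A) = 12/2 = 6.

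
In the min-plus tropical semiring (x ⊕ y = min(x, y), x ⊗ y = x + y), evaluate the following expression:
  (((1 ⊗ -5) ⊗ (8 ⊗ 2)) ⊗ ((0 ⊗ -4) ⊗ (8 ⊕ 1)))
(((1 ⊗ -5) ⊗ (8 ⊗ 2)) ⊗ ((0 ⊗ -4) ⊗ (8 ⊕ 1))) = 3

Expand innermost to outermost. Recall ⊕ takes the minimum of its arguments and ⊗ takes their sum. Working out the expression (((1 ⊗ -5) ⊗ (8 ⊗ 2)) ⊗ ((0 ⊗ -4) ⊗ (8 ⊕ 1))) gives 3.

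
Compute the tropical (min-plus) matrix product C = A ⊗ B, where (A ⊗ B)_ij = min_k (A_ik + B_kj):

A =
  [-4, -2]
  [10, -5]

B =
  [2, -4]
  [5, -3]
A ⊗ B =
  [-2, -8]
  [0, -8]

Apply the min-plus product entry-by-entry:
  C[0][0] = min over k of (A[0][0] + B[0][0] = -4 + 2 = -2, A[0][1] + B[1][0] = -2 + 5 = 3) = -2 (attained at k = 0)
  C[0][1] = min over k of (A[0][0] + B[0][1] = -4 + -4 = -8, A[0][1] + B[1][1] = -2 + -3 = -5) = -8 (attained at k = 0)
  C[1][0] = min over k of (A[1][0] + B[0][0] = 10 + 2 = 12, A[1][1] + B[1][0] = -5 + 5 = 0) = 0 (attained at k = 1)
  C[1][1] = min over k of (A[1][0] + B[0][1] = 10 + -4 = 6, A[1][1] + B[1][1] = -5 + -3 = -8) = -8 (attained at k = 1)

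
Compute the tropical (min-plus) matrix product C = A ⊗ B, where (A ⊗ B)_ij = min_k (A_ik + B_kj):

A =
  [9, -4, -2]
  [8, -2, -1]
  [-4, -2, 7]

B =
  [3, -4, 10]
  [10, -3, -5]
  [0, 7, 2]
A ⊗ B =
  [-2, -7, -9]
  [-1, -5, -7]
  [-1, -8, -7]

Apply the min-plus product entry-by-entry:
  C[0][0] = min over k of (A[0][0] + B[0][0] = 9 + 3 = 12, A[0][1] + B[1][0] = -4 + 10 = 6, A[0][2] + B[2][0] = -2 + 0 = -2) = -2 (attained at k = 2)
  C[0][1] = min over k of (A[0][0] + B[0][1] = 9 + -4 = 5, A[0][1] + B[1][1] = -4 + -3 = -7, A[0][2] + B[2][1] = -2 + 7 = 5) = -7 (attained at k = 1)
  C[0][2] = min over k of (A[0][0] + B[0][2] = 9 + 10 = 19, A[0][1] + B[1][2] = -4 + -5 = -9, A[0][2] + B[2][2] = -2 + 2 = 0) = -9 (attained at k = 1)
  C[1][0] = min over k of (A[1][0] + B[0][0] = 8 + 3 = 11, A[1][1] + B[1][0] = -2 + 10 = 8, A[1][2] + B[2][0] = -1 + 0 = -1) = -1 (attained at k = 2)
  C[1][1] = min over k of (A[1][0] + B[0][1] = 8 + -4 = 4, A[1][1] + B[1][1] = -2 + -3 = -5, A[1][2] + B[2][1] = -1 + 7 = 6) = -5 (attained at k = 1)
  C[1][2] = min over k of (A[1][0] + B[0][2] = 8 + 10 = 18, A[1][1] + B[1][2] = -2 + -5 = -7, A[1][2] + B[2][2] = -1 + 2 = 1) = -7 (attained at k = 1)
  C[2][0] = min over k of (A[2][0] + B[0][0] = -4 + 3 = -1, A[2][1] + B[1][0] = -2 + 10 = 8, A[2][2] + B[2][0] = 7 + 0 = 7) = -1 (attained at k = 0)
  C[2][1] = min over k of (A[2][0] + B[0][1] = -4 + -4 = -8, A[2][1] + B[1][1] = -2 + -3 = -5, A[2][2] + B[2][1] = 7 + 7 = 14) = -8 (attained at k = 0)
  C[2][2] = min over k of (A[2][0] + B[0][2] = -4 + 10 = 6, A[2][1] + B[1][2] = -2 + -5 = -7, A[2][2] + B[2][2] = 7 + 2 = 9) = -7 (attained at k = 1)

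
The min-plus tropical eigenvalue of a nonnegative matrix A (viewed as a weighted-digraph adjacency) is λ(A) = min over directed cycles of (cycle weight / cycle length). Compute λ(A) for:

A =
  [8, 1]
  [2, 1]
λ(A) = 1

Enumerate directed cycles and compute their means (weight / length). Sample:
  cycle 0 → 0: weight = 8, length = 1, mean = 8/1 ≈ 8.000
  cycle 1 → 1: weight = 1, length = 1, mean = 1/1 ≈ 1.000
  cycle 0 → 1 → 0: weight = 3, length = 2, mean = 3/2 ≈ 1.500
  cycle 1 → 0 → 1: weight = 3, length = 2, mean = 3/2 ≈ 1.500
Minimum mean = 1.000, attained e.g. along the cycle 1 → 1 with weight 1 and length 1. So λ(A) = 1/1 = 1.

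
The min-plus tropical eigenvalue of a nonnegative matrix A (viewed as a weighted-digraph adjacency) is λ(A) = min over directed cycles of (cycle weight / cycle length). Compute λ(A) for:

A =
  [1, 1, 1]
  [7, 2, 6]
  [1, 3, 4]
λ(A) = 1

Enumerate directed cycles and compute their means (weight / length). Sample:
  cycle 0 → 0: weight = 1, length = 1, mean = 1/1 ≈ 1.000
  cycle 1 → 1: weight = 2, length = 1, mean = 2/1 ≈ 2.000
  cycle 2 → 2: weight = 4, length = 1, mean = 4/1 ≈ 4.000
  cycle 0 → 1 → 0: weight = 8, length = 2, mean = 8/2 ≈ 4.000
  cycle 0 → 2 → 0: weight = 2, length = 2, mean = 2/2 ≈ 1.000
  cycle 1 → 0 → 1: weight = 8, length = 2, mean = 8/2 ≈ 4.000
Minimum mean = 1.000, attained e.g. along the cycle 0 → 0 with weight 1 and length 1. So λ(A) = 1/1 = 1.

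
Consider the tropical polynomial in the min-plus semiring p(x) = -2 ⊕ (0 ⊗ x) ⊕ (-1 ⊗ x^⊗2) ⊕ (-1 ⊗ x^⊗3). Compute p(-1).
p(-1) = -4

A tropical monomial a ⊗ x^⊗i evaluates to a + i · x. Evaluating each term at x = -1:
  Term 0 contributes -2 + 0 · -1 = -2
  Term 1 contributes 0 + 1 · -1 = -1
  Term 2 contributes -1 + 2 · -1 = -3
  Term 3 contributes -1 + 3 · -1 = -4
p(-1) = ⊕ of these = min[-2, -1, -3, -4] = -4.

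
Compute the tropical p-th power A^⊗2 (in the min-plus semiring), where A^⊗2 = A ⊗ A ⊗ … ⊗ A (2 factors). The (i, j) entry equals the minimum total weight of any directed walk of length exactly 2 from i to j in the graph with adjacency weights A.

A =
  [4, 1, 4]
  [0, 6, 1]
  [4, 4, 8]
A^⊗2 =
  [1, 5, 2]
  [4, 1, 4]
  [4, 5, 5]

Each entry (A^⊗2)_ij equals the minimum over all length-2 walks i = v_0 → v_1 → … → v_2 = j of Σ_t A[v_t][v_{t+1}]. For example, for (i, j) = (0, 2) we minimise over 3 possible intermediate vertex sequences; the minimum is 2, attained along the walk 0 → 1 → 2.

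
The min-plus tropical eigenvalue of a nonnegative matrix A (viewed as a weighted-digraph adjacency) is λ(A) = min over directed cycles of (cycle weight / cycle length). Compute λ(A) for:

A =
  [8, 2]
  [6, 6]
λ(A) = 4

Enumerate directed cycles and compute their means (weight / length). Sample:
  cycle 0 → 0: weight = 8, length = 1, mean = 8/1 ≈ 8.000
  cycle 1 → 1: weight = 6, length = 1, mean = 6/1 ≈ 6.000
  cycle 0 → 1 → 0: weight = 8, length = 2, mean = 8/2 ≈ 4.000
  cycle 1 → 0 → 1: weight = 8, length = 2, mean = 8/2 ≈ 4.000
Minimum mean = 4.000, attained e.g. along the cycle 0 → 1 → 0 with weight 8 and length 2. So λ(A) = 8/2 = 4.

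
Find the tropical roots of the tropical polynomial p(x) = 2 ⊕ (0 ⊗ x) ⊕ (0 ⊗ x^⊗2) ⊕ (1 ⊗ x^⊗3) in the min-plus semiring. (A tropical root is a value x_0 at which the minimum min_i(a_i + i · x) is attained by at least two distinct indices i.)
Roots: {-1, 0, 2}

Each tropical root is a break point of the lower envelope of the lines y = a_i + i · x (there are 4 lines, with slopes 0, 1, ..., 3). Only the lines that attain the minimum somewhere contribute to roots; other lines are dominated. Here the surviving (envelope) indices are i = 3, i = 2, i = 1, i = 0.
Intersections between consecutive envelope lines give the roots: for adjacent envelope indices i < j the intersection is x = (a_i − a_j) / (j − i). Reading off the sorted break points: {-1, 0, 2}.
Verification: at each break x_0, at least two indices attain the minimum of min_i(a_i + i · x_0).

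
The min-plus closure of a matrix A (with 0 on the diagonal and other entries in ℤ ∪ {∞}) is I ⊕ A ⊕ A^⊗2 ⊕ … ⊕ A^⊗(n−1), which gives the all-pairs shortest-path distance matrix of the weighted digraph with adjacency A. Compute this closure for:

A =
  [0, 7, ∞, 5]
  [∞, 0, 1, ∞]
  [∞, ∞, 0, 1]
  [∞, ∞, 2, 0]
Closure =
  [0, 7, 7, 5]
  [∞, 0, 1, 2]
  [∞, ∞, 0, 1]
  [∞, ∞, 2, 0]

This is the Floyd-Warshall all-pairs shortest-path computation. For each intermediate vertex k = 0, 1, …, 3, update dist[i][j] ← min(dist[i][j], dist[i][k] + dist[k][j]). The final matrix gives, for each (i, j), the minimum total weight of any directed path from i to j (possibly empty when i = j).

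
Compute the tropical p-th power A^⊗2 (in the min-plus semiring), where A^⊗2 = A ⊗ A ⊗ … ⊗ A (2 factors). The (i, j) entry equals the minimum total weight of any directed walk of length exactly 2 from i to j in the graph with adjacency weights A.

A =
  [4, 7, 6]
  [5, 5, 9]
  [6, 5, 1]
A^⊗2 =
  [8, 11, 7]
  [9, 10, 10]
  [7, 6, 2]

Each entry (A^⊗2)_ij equals the minimum over all length-2 walks i = v_0 → v_1 → … → v_2 = j of Σ_t A[v_t][v_{t+1}]. For example, for (i, j) = (0, 2) we minimise over 3 possible intermediate vertex sequences; the minimum is 7, attained along the walk 0 → 2 → 2.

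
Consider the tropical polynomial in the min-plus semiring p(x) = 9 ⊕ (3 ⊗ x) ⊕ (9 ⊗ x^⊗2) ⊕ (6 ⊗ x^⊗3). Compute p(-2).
p(-2) = 0

A tropical monomial a ⊗ x^⊗i evaluates to a + i · x. Evaluating each term at x = -2:
  Term 0 contributes 9 + 0 · -2 = 9
  Term 1 contributes 3 + 1 · -2 = 1
  Term 2 contributes 9 + 2 · -2 = 5
  Term 3 contributes 6 + 3 · -2 = 0
p(-2) = ⊕ of these = min[9, 1, 5, 0] = 0.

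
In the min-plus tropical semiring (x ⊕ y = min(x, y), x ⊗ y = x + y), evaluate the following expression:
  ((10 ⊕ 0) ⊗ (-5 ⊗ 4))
((10 ⊕ 0) ⊗ (-5 ⊗ 4)) = -1

Expand innermost to outermost. Recall ⊕ takes the minimum of its arguments and ⊗ takes their sum. Working out the expression ((10 ⊕ 0) ⊗ (-5 ⊗ 4)) gives -1.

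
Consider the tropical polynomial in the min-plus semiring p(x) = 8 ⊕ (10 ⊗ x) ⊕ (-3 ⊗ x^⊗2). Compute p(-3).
p(-3) = -9

A tropical monomial a ⊗ x^⊗i evaluates to a + i · x. Evaluating each term at x = -3:
  Term 0 contributes 8 + 0 · -3 = 8
  Term 1 contributes 10 + 1 · -3 = 7
  Term 2 contributes -3 + 2 · -3 = -9
p(-3) = ⊕ of these = min[8, 7, -9] = -9.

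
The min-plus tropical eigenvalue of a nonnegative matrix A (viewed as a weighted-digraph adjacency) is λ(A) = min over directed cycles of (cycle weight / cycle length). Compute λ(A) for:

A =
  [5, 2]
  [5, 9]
λ(A) = 7/2

Enumerate directed cycles and compute their means (weight / length). Sample:
  cycle 0 → 0: weight = 5, length = 1, mean = 5/1 ≈ 5.000
  cycle 1 → 1: weight = 9, length = 1, mean = 9/1 ≈ 9.000
  cycle 0 → 1 → 0: weight = 7, length = 2, mean = 7/2 ≈ 3.500
  cycle 1 → 0 → 1: weight = 7, length = 2, mean = 7/2 ≈ 3.500
Minimum mean = 3.500, attained e.g. along the cycle 0 → 1 → 0 with weight 7 and length 2. So λ(A) = 7/2 = 7/2.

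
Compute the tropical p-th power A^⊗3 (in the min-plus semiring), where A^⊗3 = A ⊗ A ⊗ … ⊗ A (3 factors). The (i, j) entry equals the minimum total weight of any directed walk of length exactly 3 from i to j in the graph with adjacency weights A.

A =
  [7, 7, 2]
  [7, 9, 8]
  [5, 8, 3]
A^⊗3 =
  [10, 13, 8]
  [14, 17, 12]
  [11, 14, 9]

Each entry (A^⊗3)_ij equals the minimum over all length-3 walks i = v_0 → v_1 → … → v_3 = j of Σ_t A[v_t][v_{t+1}]. For example, for (i, j) = (0, 2) we minimise over 9 possible intermediate vertex sequences; the minimum is 8, attained along the walk 0 → 2 → 2 → 2.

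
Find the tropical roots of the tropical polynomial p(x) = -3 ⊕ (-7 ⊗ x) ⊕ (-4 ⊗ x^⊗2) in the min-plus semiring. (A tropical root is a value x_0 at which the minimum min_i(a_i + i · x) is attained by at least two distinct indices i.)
Roots: {-3, 4}

Each tropical root is a break point of the lower envelope of the lines y = a_i + i · x (there are 3 lines, with slopes 0, 1, ..., 2). Only the lines that attain the minimum somewhere contribute to roots; other lines are dominated. Here the surviving (envelope) indices are i = 2, i = 1, i = 0.
Intersections between consecutive envelope lines give the roots: for adjacent envelope indices i < j the intersection is x = (a_i − a_j) / (j − i). Reading off the sorted break points: {-3, 4}.
Verification: at each break x_0, at least two indices attain the minimum of min_i(a_i + i · x_0).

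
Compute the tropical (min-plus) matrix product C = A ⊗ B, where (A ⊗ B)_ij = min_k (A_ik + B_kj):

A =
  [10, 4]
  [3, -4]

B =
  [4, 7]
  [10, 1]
A ⊗ B =
  [14, 5]
  [6, -3]

Apply the min-plus product entry-by-entry:
  C[0][0] = min over k of (A[0][0] + B[0][0] = 10 + 4 = 14, A[0][1] + B[1][0] = 4 + 10 = 14) = 14 (attained at k = 0)
  C[0][1] = min over k of (A[0][0] + B[0][1] = 10 + 7 = 17, A[0][1] + B[1][1] = 4 + 1 = 5) = 5 (attained at k = 1)
  C[1][0] = min over k of (A[1][0] + B[0][0] = 3 + 4 = 7, A[1][1] + B[1][0] = -4 + 10 = 6) = 6 (attained at k = 1)
  C[1][1] = min over k of (A[1][0] + B[0][1] = 3 + 7 = 10, A[1][1] + B[1][1] = -4 + 1 = -3) = -3 (attained at k = 1)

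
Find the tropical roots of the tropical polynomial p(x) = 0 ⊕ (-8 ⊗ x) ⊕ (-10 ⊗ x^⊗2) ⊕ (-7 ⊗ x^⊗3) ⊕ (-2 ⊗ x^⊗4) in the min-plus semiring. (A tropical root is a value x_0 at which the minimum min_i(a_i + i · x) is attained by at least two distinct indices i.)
Roots: {-5, -3, 2, 8}

Each tropical root is a break point of the lower envelope of the lines y = a_i + i · x (there are 5 lines, with slopes 0, 1, ..., 4). Only the lines that attain the minimum somewhere contribute to roots; other lines are dominated. Here the surviving (envelope) indices are i = 4, i = 3, i = 2, i = 1, i = 0.
Intersections between consecutive envelope lines give the roots: for adjacent envelope indices i < j the intersection is x = (a_i − a_j) / (j − i). Reading off the sorted break points: {-5, -3, 2, 8}.
Verification: at each break x_0, at least two indices attain the minimum of min_i(a_i + i · x_0).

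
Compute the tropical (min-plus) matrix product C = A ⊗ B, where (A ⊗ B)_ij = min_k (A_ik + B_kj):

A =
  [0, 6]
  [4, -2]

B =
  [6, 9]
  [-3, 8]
A ⊗ B =
  [3, 9]
  [-5, 6]

Apply the min-plus product entry-by-entry:
  C[0][0] = min over k of (A[0][0] + B[0][0] = 0 + 6 = 6, A[0][1] + B[1][0] = 6 + -3 = 3) = 3 (attained at k = 1)
  C[0][1] = min over k of (A[0][0] + B[0][1] = 0 + 9 = 9, A[0][1] + B[1][1] = 6 + 8 = 14) = 9 (attained at k = 0)
  C[1][0] = min over k of (A[1][0] + B[0][0] = 4 + 6 = 10, A[1][1] + B[1][0] = -2 + -3 = -5) = -5 (attained at k = 1)
  C[1][1] = min over k of (A[1][0] + B[0][1] = 4 + 9 = 13, A[1][1] + B[1][1] = -2 + 8 = 6) = 6 (attained at k = 1)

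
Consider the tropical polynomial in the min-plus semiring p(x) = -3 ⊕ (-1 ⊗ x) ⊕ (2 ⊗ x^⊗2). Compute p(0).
p(0) = -3

A tropical monomial a ⊗ x^⊗i evaluates to a + i · x. Evaluating each term at x = 0:
  Term 0 contributes -3 + 0 · 0 = -3
  Term 1 contributes -1 + 1 · 0 = -1
  Term 2 contributes 2 + 2 · 0 = 2
p(0) = ⊕ of these = min[-3, -1, 2] = -3.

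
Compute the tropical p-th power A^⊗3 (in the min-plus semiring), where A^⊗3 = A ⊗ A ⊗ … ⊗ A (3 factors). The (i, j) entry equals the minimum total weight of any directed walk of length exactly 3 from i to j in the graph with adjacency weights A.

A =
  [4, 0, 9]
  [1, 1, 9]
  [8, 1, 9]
A^⊗3 =
  [2, 1, 10]
  [2, 2, 10]
  [3, 2, 11]

Each entry (A^⊗3)_ij equals the minimum over all length-3 walks i = v_0 → v_1 → … → v_3 = j of Σ_t A[v_t][v_{t+1}]. For example, for (i, j) = (0, 2) we minimise over 9 possible intermediate vertex sequences; the minimum is 10, attained along the walk 0 → 1 → 0 → 2.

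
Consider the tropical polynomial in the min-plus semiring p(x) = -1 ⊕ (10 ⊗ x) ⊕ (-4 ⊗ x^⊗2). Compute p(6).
p(6) = -1

A tropical monomial a ⊗ x^⊗i evaluates to a + i · x. Evaluating each term at x = 6:
  Term 0 contributes -1 + 0 · 6 = -1
  Term 1 contributes 10 + 1 · 6 = 16
  Term 2 contributes -4 + 2 · 6 = 8
p(6) = ⊕ of these = min[-1, 16, 8] = -1.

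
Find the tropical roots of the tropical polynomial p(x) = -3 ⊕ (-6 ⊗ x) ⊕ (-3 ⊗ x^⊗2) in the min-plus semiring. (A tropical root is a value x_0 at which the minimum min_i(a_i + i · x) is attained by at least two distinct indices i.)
Roots: {-3, 3}

Each tropical root is a break point of the lower envelope of the lines y = a_i + i · x (there are 3 lines, with slopes 0, 1, ..., 2). Only the lines that attain the minimum somewhere contribute to roots; other lines are dominated. Here the surviving (envelope) indices are i = 2, i = 1, i = 0.
Intersections between consecutive envelope lines give the roots: for adjacent envelope indices i < j the intersection is x = (a_i − a_j) / (j − i). Reading off the sorted break points: {-3, 3}.
Verification: at each break x_0, at least two indices attain the minimum of min_i(a_i + i · x_0).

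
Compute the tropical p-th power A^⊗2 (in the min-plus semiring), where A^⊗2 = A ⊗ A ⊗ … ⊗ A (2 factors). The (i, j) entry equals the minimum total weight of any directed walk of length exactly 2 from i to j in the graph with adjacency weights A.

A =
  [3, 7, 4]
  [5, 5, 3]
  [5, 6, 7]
A^⊗2 =
  [6, 10, 7]
  [8, 9, 8]
  [8, 11, 9]

Each entry (A^⊗2)_ij equals the minimum over all length-2 walks i = v_0 → v_1 → … → v_2 = j of Σ_t A[v_t][v_{t+1}]. For example, for (i, j) = (0, 2) we minimise over 3 possible intermediate vertex sequences; the minimum is 7, attained along the walk 0 → 0 → 2.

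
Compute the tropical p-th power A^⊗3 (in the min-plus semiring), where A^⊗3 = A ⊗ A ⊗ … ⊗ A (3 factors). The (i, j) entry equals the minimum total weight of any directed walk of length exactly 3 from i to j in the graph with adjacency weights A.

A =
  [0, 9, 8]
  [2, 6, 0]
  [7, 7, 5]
A^⊗3 =
  [0, 9, 8]
  [2, 11, 7]
  [7, 14, 12]

Each entry (A^⊗3)_ij equals the minimum over all length-3 walks i = v_0 → v_1 → … → v_3 = j of Σ_t A[v_t][v_{t+1}]. For example, for (i, j) = (0, 2) we minimise over 9 possible intermediate vertex sequences; the minimum is 8, attained along the walk 0 → 0 → 0 → 2.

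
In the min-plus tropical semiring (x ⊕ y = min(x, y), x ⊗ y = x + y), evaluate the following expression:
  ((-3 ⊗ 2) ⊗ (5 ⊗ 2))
((-3 ⊗ 2) ⊗ (5 ⊗ 2)) = 6

Expand innermost to outermost. Recall ⊕ takes the minimum of its arguments and ⊗ takes their sum. Working out the expression ((-3 ⊗ 2) ⊗ (5 ⊗ 2)) gives 6.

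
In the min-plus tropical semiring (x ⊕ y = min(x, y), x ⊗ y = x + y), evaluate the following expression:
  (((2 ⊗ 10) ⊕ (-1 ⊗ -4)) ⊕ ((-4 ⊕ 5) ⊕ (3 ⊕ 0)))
(((2 ⊗ 10) ⊕ (-1 ⊗ -4)) ⊕ ((-4 ⊕ 5) ⊕ (3 ⊕ 0))) = -5

Expand innermost to outermost. Recall ⊕ takes the minimum of its arguments and ⊗ takes their sum. Working out the expression (((2 ⊗ 10) ⊕ (-1 ⊗ -4)) ⊕ ((-4 ⊕ 5) ⊕ (3 ⊕ 0))) gives -5.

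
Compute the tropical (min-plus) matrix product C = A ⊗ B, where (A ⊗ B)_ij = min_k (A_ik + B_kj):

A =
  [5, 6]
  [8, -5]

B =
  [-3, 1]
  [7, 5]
A ⊗ B =
  [2, 6]
  [2, 0]

Apply the min-plus product entry-by-entry:
  C[0][0] = min over k of (A[0][0] + B[0][0] = 5 + -3 = 2, A[0][1] + B[1][0] = 6 + 7 = 13) = 2 (attained at k = 0)
  C[0][1] = min over k of (A[0][0] + B[0][1] = 5 + 1 = 6, A[0][1] + B[1][1] = 6 + 5 = 11) = 6 (attained at k = 0)
  C[1][0] = min over k of (A[1][0] + B[0][0] = 8 + -3 = 5, A[1][1] + B[1][0] = -5 + 7 = 2) = 2 (attained at k = 1)
  C[1][1] = min over k of (A[1][0] + B[0][1] = 8 + 1 = 9, A[1][1] + B[1][1] = -5 + 5 = 0) = 0 (attained at k = 1)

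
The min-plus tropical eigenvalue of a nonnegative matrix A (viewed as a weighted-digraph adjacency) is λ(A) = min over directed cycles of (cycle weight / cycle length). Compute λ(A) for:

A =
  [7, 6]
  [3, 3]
λ(A) = 3

Enumerate directed cycles and compute their means (weight / length). Sample:
  cycle 0 → 0: weight = 7, length = 1, mean = 7/1 ≈ 7.000
  cycle 1 → 1: weight = 3, length = 1, mean = 3/1 ≈ 3.000
  cycle 0 → 1 → 0: weight = 9, length = 2, mean = 9/2 ≈ 4.500
  cycle 1 → 0 → 1: weight = 9, length = 2, mean = 9/2 ≈ 4.500
Minimum mean = 3.000, attained e.g. along the cycle 1 → 1 with weight 3 and length 1. So λ(A) = 3/1 = 3.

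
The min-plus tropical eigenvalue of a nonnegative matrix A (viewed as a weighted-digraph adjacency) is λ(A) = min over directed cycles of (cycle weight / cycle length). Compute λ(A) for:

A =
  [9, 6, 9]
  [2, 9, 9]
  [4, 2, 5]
λ(A) = 4

Enumerate directed cycles and compute their means (weight / length). Sample:
  cycle 0 → 0: weight = 9, length = 1, mean = 9/1 ≈ 9.000
  cycle 1 → 1: weight = 9, length = 1, mean = 9/1 ≈ 9.000
  cycle 2 → 2: weight = 5, length = 1, mean = 5/1 ≈ 5.000
  cycle 0 → 1 → 0: weight = 8, length = 2, mean = 8/2 ≈ 4.000
  cycle 0 → 2 → 0: weight = 13, length = 2, mean = 13/2 ≈ 6.500
  cycle 1 → 0 → 1: weight = 8, length = 2, mean = 8/2 ≈ 4.000
Minimum mean = 4.000, attained e.g. along the cycle 0 → 1 → 0 with weight 8 and length 2. So λ(A) = 8/2 = 4.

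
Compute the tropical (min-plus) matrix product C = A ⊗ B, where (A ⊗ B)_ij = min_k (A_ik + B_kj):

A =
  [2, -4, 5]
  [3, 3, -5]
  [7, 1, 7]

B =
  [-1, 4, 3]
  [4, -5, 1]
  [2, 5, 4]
A ⊗ B =
  [0, -9, -3]
  [-3, -2, -1]
  [5, -4, 2]

Apply the min-plus product entry-by-entry:
  C[0][0] = min over k of (A[0][0] + B[0][0] = 2 + -1 = 1, A[0][1] + B[1][0] = -4 + 4 = 0, A[0][2] + B[2][0] = 5 + 2 = 7) = 0 (attained at k = 1)
  C[0][1] = min over k of (A[0][0] + B[0][1] = 2 + 4 = 6, A[0][1] + B[1][1] = -4 + -5 = -9, A[0][2] + B[2][1] = 5 + 5 = 10) = -9 (attained at k = 1)
  C[0][2] = min over k of (A[0][0] + B[0][2] = 2 + 3 = 5, A[0][1] + B[1][2] = -4 + 1 = -3, A[0][2] + B[2][2] = 5 + 4 = 9) = -3 (attained at k = 1)
  C[1][0] = min over k of (A[1][0] + B[0][0] = 3 + -1 = 2, A[1][1] + B[1][0] = 3 + 4 = 7, A[1][2] + B[2][0] = -5 + 2 = -3) = -3 (attained at k = 2)
  C[1][1] = min over k of (A[1][0] + B[0][1] = 3 + 4 = 7, A[1][1] + B[1][1] = 3 + -5 = -2, A[1][2] + B[2][1] = -5 + 5 = 0) = -2 (attained at k = 1)
  C[1][2] = min over k of (A[1][0] + B[0][2] = 3 + 3 = 6, A[1][1] + B[1][2] = 3 + 1 = 4, A[1][2] + B[2][2] = -5 + 4 = -1) = -1 (attained at k = 2)
  C[2][0] = min over k of (A[2][0] + B[0][0] = 7 + -1 = 6, A[2][1] + B[1][0] = 1 + 4 = 5, A[2][2] + B[2][0] = 7 + 2 = 9) = 5 (attained at k = 1)
  C[2][1] = min over k of (A[2][0] + B[0][1] = 7 + 4 = 11, A[2][1] + B[1][1] = 1 + -5 = -4, A[2][2] + B[2][1] = 7 + 5 = 12) = -4 (attained at k = 1)
  C[2][2] = min over k of (A[2][0] + B[0][2] = 7 + 3 = 10, A[2][1] + B[1][2] = 1 + 1 = 2, A[2][2] + B[2][2] = 7 + 4 = 11) = 2 (attained at k = 1)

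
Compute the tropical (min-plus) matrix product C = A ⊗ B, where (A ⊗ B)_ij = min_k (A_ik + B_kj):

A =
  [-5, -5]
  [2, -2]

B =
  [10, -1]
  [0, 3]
A ⊗ B =
  [-5, -6]
  [-2, 1]

Apply the min-plus product entry-by-entry:
  C[0][0] = min over k of (A[0][0] + B[0][0] = -5 + 10 = 5, A[0][1] + B[1][0] = -5 + 0 = -5) = -5 (attained at k = 1)
  C[0][1] = min over k of (A[0][0] + B[0][1] = -5 + -1 = -6, A[0][1] + B[1][1] = -5 + 3 = -2) = -6 (attained at k = 0)
  C[1][0] = min over k of (A[1][0] + B[0][0] = 2 + 10 = 12, A[1][1] + B[1][0] = -2 + 0 = -2) = -2 (attained at k = 1)
  C[1][1] = min over k of (A[1][0] + B[0][1] = 2 + -1 = 1, A[1][1] + B[1][1] = -2 + 3 = 1) = 1 (attained at k = 0)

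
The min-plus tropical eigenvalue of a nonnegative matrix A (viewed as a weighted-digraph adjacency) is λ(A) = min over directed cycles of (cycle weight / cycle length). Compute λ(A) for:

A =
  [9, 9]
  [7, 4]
λ(A) = 4

Enumerate directed cycles and compute their means (weight / length). Sample:
  cycle 0 → 0: weight = 9, length = 1, mean = 9/1 ≈ 9.000
  cycle 1 → 1: weight = 4, length = 1, mean = 4/1 ≈ 4.000
  cycle 0 → 1 → 0: weight = 16, length = 2, mean = 16/2 ≈ 8.000
  cycle 1 → 0 → 1: weight = 16, length = 2, mean = 16/2 ≈ 8.000
Minimum mean = 4.000, attained e.g. along the cycle 1 → 1 with weight 4 and length 1. So λ(A) = 4/1 = 4.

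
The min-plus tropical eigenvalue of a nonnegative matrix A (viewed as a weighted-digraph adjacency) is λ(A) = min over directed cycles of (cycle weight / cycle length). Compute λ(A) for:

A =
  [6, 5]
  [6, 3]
λ(A) = 3

Enumerate directed cycles and compute their means (weight / length). Sample:
  cycle 0 → 0: weight = 6, length = 1, mean = 6/1 ≈ 6.000
  cycle 1 → 1: weight = 3, length = 1, mean = 3/1 ≈ 3.000
  cycle 0 → 1 → 0: weight = 11, length = 2, mean = 11/2 ≈ 5.500
  cycle 1 → 0 → 1: weight = 11, length = 2, mean = 11/2 ≈ 5.500
Minimum mean = 3.000, attained e.g. along the cycle 1 → 1 with weight 3 and length 1. So λ(A) = 3/1 = 3.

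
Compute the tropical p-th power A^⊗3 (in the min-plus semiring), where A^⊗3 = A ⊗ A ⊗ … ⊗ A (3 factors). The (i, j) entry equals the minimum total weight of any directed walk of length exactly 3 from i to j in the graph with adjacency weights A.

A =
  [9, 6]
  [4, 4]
A^⊗3 =
  [14, 14]
  [12, 12]

Each entry (A^⊗3)_ij equals the minimum over all length-3 walks i = v_0 → v_1 → … → v_3 = j of Σ_t A[v_t][v_{t+1}]. For example, for (i, j) = (0, 1) we minimise over 4 possible intermediate vertex sequences; the minimum is 14, attained along the walk 0 → 1 → 1 → 1.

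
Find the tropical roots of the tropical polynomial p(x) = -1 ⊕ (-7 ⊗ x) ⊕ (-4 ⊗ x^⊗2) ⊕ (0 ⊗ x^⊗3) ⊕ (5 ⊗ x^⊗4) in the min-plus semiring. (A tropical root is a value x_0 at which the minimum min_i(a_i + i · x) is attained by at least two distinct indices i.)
Roots: {-5, -4, -3, 6}

Each tropical root is a break point of the lower envelope of the lines y = a_i + i · x (there are 5 lines, with slopes 0, 1, ..., 4). Only the lines that attain the minimum somewhere contribute to roots; other lines are dominated. Here the surviving (envelope) indices are i = 4, i = 3, i = 2, i = 1, i = 0.
Intersections between consecutive envelope lines give the roots: for adjacent envelope indices i < j the intersection is x = (a_i − a_j) / (j − i). Reading off the sorted break points: {-5, -4, -3, 6}.
Verification: at each break x_0, at least two indices attain the minimum of min_i(a_i + i · x_0).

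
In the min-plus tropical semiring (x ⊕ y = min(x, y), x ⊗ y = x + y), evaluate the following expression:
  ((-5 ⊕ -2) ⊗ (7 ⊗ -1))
((-5 ⊕ -2) ⊗ (7 ⊗ -1)) = 1

Expand innermost to outermost. Recall ⊕ takes the minimum of its arguments and ⊗ takes their sum. Working out the expression ((-5 ⊕ -2) ⊗ (7 ⊗ -1)) gives 1.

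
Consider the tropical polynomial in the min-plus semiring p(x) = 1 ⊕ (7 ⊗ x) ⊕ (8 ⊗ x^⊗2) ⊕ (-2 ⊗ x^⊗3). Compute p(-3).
p(-3) = -11

A tropical monomial a ⊗ x^⊗i evaluates to a + i · x. Evaluating each term at x = -3:
  Term 0 contributes 1 + 0 · -3 = 1
  Term 1 contributes 7 + 1 · -3 = 4
  Term 2 contributes 8 + 2 · -3 = 2
  Term 3 contributes -2 + 3 · -3 = -11
p(-3) = ⊕ of these = min[1, 4, 2, -11] = -11.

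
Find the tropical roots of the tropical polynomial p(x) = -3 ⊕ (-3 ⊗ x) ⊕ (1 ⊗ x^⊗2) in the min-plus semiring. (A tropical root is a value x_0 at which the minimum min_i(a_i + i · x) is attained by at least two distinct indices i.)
Roots: {-4, 0}

Each tropical root is a break point of the lower envelope of the lines y = a_i + i · x (there are 3 lines, with slopes 0, 1, ..., 2). Only the lines that attain the minimum somewhere contribute to roots; other lines are dominated. Here the surviving (envelope) indices are i = 2, i = 1, i = 0.
Intersections between consecutive envelope lines give the roots: for adjacent envelope indices i < j the intersection is x = (a_i − a_j) / (j − i). Reading off the sorted break points: {-4, 0}.
Verification: at each break x_0, at least two indices attain the minimum of min_i(a_i + i · x_0).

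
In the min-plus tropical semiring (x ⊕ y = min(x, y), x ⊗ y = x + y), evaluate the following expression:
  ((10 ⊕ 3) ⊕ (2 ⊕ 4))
((10 ⊕ 3) ⊕ (2 ⊕ 4)) = 2

Expand innermost to outermost. Recall ⊕ takes the minimum of its arguments and ⊗ takes their sum. Working out the expression ((10 ⊕ 3) ⊕ (2 ⊕ 4)) gives 2.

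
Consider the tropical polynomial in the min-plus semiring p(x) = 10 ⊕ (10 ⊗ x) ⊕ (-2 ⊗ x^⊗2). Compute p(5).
p(5) = 8

A tropical monomial a ⊗ x^⊗i evaluates to a + i · x. Evaluating each term at x = 5:
  Term 0 contributes 10 + 0 · 5 = 10
  Term 1 contributes 10 + 1 · 5 = 15
  Term 2 contributes -2 + 2 · 5 = 8
p(5) = ⊕ of these = min[10, 15, 8] = 8.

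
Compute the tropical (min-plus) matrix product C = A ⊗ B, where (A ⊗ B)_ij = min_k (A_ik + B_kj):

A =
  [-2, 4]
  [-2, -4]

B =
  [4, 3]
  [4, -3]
A ⊗ B =
  [2, 1]
  [0, -7]

Apply the min-plus product entry-by-entry:
  C[0][0] = min over k of (A[0][0] + B[0][0] = -2 + 4 = 2, A[0][1] + B[1][0] = 4 + 4 = 8) = 2 (attained at k = 0)
  C[0][1] = min over k of (A[0][0] + B[0][1] = -2 + 3 = 1, A[0][1] + B[1][1] = 4 + -3 = 1) = 1 (attained at k = 0)
  C[1][0] = min over k of (A[1][0] + B[0][0] = -2 + 4 = 2, A[1][1] + B[1][0] = -4 + 4 = 0) = 0 (attained at k = 1)
  C[1][1] = min over k of (A[1][0] + B[0][1] = -2 + 3 = 1, A[1][1] + B[1][1] = -4 + -3 = -7) = -7 (attained at k = 1)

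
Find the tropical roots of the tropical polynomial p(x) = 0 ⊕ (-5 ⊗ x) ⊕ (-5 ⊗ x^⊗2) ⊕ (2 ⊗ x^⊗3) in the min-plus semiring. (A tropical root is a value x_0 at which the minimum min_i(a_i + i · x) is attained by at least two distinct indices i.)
Roots: {-7, 0, 5}

Each tropical root is a break point of the lower envelope of the lines y = a_i + i · x (there are 4 lines, with slopes 0, 1, ..., 3). Only the lines that attain the minimum somewhere contribute to roots; other lines are dominated. Here the surviving (envelope) indices are i = 3, i = 2, i = 1, i = 0.
Intersections between consecutive envelope lines give the roots: for adjacent envelope indices i < j the intersection is x = (a_i − a_j) / (j − i). Reading off the sorted break points: {-7, 0, 5}.
Verification: at each break x_0, at least two indices attain the minimum of min_i(a_i + i · x_0).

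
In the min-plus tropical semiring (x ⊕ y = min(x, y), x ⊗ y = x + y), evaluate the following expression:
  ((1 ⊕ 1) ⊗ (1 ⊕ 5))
((1 ⊕ 1) ⊗ (1 ⊕ 5)) = 2

Expand innermost to outermost. Recall ⊕ takes the minimum of its arguments and ⊗ takes their sum. Working out the expression ((1 ⊕ 1) ⊗ (1 ⊕ 5)) gives 2.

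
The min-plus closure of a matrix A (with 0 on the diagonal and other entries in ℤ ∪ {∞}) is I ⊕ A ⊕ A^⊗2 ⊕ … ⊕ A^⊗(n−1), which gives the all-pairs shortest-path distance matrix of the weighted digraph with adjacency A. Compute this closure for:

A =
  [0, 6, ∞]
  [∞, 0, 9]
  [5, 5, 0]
Closure =
  [0, 6, 15]
  [14, 0, 9]
  [5, 5, 0]

This is the Floyd-Warshall all-pairs shortest-path computation. For each intermediate vertex k = 0, 1, …, 2, update dist[i][j] ← min(dist[i][j], dist[i][k] + dist[k][j]). The final matrix gives, for each (i, j), the minimum total weight of any directed path from i to j (possibly empty when i = j).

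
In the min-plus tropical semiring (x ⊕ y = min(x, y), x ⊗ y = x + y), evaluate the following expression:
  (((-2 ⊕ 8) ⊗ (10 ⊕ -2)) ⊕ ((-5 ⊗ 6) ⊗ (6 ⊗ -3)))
(((-2 ⊕ 8) ⊗ (10 ⊕ -2)) ⊕ ((-5 ⊗ 6) ⊗ (6 ⊗ -3))) = -4

Expand innermost to outermost. Recall ⊕ takes the minimum of its arguments and ⊗ takes their sum. Working out the expression (((-2 ⊕ 8) ⊗ (10 ⊕ -2)) ⊕ ((-5 ⊗ 6) ⊗ (6 ⊗ -3))) gives -4.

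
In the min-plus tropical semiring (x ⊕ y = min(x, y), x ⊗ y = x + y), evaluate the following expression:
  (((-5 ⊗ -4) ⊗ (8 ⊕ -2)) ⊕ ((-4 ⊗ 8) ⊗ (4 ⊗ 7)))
(((-5 ⊗ -4) ⊗ (8 ⊕ -2)) ⊕ ((-4 ⊗ 8) ⊗ (4 ⊗ 7))) = -11

Expand innermost to outermost. Recall ⊕ takes the minimum of its arguments and ⊗ takes their sum. Working out the expression (((-5 ⊗ -4) ⊗ (8 ⊕ -2)) ⊕ ((-4 ⊗ 8) ⊗ (4 ⊗ 7))) gives -11.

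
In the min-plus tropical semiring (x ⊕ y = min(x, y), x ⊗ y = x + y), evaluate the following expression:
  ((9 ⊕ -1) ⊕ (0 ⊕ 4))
((9 ⊕ -1) ⊕ (0 ⊕ 4)) = -1

Expand innermost to outermost. Recall ⊕ takes the minimum of its arguments and ⊗ takes their sum. Working out the expression ((9 ⊕ -1) ⊕ (0 ⊕ 4)) gives -1.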